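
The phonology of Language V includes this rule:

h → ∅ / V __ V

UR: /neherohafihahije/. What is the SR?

/h/ occurs between vowels /e/ and /e/, so it deletes.
/h/ occurs between vowels /o/ and /a/, so it deletes.
/h/ occurs between vowels /i/ and /a/, so it deletes.
/h/ occurs between vowels /a/ and /i/, so it deletes.
Surface form: [neeroafiaije].

neeroafiaije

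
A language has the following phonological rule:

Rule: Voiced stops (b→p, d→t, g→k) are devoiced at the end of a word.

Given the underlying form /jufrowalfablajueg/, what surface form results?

/g/ is a voiced stop in word-final position, so it devoices to [k].
Surface form: [jufrowalfablajuek].

jufrowalfablajuek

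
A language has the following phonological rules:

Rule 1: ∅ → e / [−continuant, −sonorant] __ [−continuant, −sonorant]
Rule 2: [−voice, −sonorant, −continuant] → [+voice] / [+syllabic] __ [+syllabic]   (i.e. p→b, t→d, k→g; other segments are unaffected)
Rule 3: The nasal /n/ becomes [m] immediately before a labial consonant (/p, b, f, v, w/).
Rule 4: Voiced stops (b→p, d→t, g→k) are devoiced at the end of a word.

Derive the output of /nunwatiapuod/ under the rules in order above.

numwadiabuot

Rule 1 (stop-cluster e-epenthesis): no segment meets the environment; /nunwatiapuod/ is unchanged.
Rule 2 (intervocalic voicing): /t/ is a voiceless stop between vowels /a/ and /i/, so it voices to [d]. /p/ is a voiceless stop between vowels /a/ and /u/, so it voices to [b]. /nunwatiapuod/ → nunwadiabuod.
Rule 3 (nasal place assimilation): /n/ precedes the labial consonant /w/, so it assimilates in place to [m]. /nunwadiabuod/ → numwadiabuod.
Rule 4 (final devoicing): /d/ is a voiced stop in word-final position, so it devoices to [t]. /numwadiabuod/ → numwadiabuot.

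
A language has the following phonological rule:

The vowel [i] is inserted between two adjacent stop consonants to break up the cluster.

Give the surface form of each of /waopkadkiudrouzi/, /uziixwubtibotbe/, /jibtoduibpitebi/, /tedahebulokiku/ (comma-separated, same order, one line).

/waopkadkiudrouzi/: /p/ and /k/ form a stop–stop cluster, so [i] is inserted between them. /d/ and /k/ form a stop–stop cluster, so [i] is inserted between them. → [waopikadikiudrouzi].
/uziixwubtibotbe/: /b/ and /t/ form a stop–stop cluster, so [i] is inserted between them. /t/ and /b/ form a stop–stop cluster, so [i] is inserted between them. → [uziixwubitibotibe].
/jibtoduibpitebi/: /b/ and /t/ form a stop–stop cluster, so [i] is inserted between them. /b/ and /p/ form a stop–stop cluster, so [i] is inserted between them. → [jibitoduibipitebi].
/tedahebulokiku/: the rule's environment is not met; surfaces unchanged as [tedahebulokiku].

waopikadikiudrouzi, uziixwubitibotibe, jibitoduibipitebi, tedahebulokiku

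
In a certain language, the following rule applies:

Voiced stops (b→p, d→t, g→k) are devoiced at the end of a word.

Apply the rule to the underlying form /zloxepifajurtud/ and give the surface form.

zloxepifajurtut

/d/ is a voiced stop in word-final position, so it devoices to [t].
Surface form: [zloxepifajurtut].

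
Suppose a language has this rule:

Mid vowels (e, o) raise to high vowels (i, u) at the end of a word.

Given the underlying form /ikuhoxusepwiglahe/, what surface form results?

ikuhoxusepwiglahi

/e/ is a mid vowel in word-final position, so it raises to [i].
The other instances of /o/, /e/ do not occur in the required environment and remain unchanged.
Surface form: [ikuhoxusepwiglahi].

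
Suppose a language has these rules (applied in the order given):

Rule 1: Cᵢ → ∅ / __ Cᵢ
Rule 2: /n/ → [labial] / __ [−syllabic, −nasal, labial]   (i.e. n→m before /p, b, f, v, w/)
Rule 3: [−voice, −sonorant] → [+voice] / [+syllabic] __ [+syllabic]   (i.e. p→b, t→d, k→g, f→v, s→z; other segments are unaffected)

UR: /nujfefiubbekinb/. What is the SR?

Rule 1 (degemination): /bb/ is a geminate; the first /b/ deletes. /nujfefiubbekinb/ → nujfefiubekinb.
Rule 2 (nasal place assimilation): /n/ precedes the labial consonant /b/, so it assimilates in place to [m]. /nujfefiubekinb/ → nujfefiubekimb.
Rule 3 (intervocalic voicing): /f/ is a voiceless obstruent between vowels /e/ and /i/, so it voices to [v]. /k/ is a voiceless obstruent between vowels /e/ and /i/, so it voices to [g]. /nujfefiubekimb/ → nujfeviubegimb.

nujfeviubegimb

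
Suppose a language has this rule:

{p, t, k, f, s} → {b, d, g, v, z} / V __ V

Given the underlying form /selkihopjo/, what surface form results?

No segment of /selkihopjo/ meets the structural description of the rule, so the form surfaces unchanged.

selkihopjo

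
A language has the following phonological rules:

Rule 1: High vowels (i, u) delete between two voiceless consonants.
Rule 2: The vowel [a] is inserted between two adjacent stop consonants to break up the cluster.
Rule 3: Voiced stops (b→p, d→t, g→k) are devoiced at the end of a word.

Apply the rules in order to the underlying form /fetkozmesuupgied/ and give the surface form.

Rule 1 (high vowel syncope): no segment meets the environment; /fetkozmesuupgied/ is unchanged.
Rule 2 (stop-cluster a-epenthesis): /t/ and /k/ form a stop–stop cluster, so [a] is inserted between them. /p/ and /g/ form a stop–stop cluster, so [a] is inserted between them. /fetkozmesuupgied/ → fetakozmesuupagied.
Rule 3 (final devoicing): /d/ is a voiced stop in word-final position, so it devoices to [t]. /fetakozmesuupagied/ → fetakozmesuupagiet.

fetakozmesuupagiet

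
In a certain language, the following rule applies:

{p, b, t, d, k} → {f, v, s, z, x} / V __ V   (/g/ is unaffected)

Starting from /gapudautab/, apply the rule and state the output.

gafuzausab

Scanning /gapudautab/: /p/ is a stop between vowels /a/ and /u/, so it spirantizes to the fricative [f]; /d/ is a stop between vowels /u/ and /a/, so it spirantizes to the fricative [z]; /t/ is a stop between vowels /u/ and /a/, so it spirantizes to the fricative [s]; /b/ at position 10 is not in the conditioning environment.
Result: [gafuzausab].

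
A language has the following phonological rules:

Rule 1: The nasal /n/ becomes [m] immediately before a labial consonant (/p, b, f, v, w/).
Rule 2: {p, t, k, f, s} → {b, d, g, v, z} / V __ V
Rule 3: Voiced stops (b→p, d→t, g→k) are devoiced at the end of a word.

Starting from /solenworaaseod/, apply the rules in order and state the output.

solemworaazeot

Rule 1 (nasal place assimilation): /n/ precedes the labial consonant /w/, so it assimilates in place to [m]. /solenworaaseod/ → solemworaaseod.
Rule 2 (intervocalic voicing): /s/ is a voiceless obstruent between vowels /a/ and /e/, so it voices to [z]. /solemworaaseod/ → solemworaazeod.
Rule 3 (final devoicing): /d/ is a voiced stop in word-final position, so it devoices to [t]. /solemworaazeod/ → solemworaazeot.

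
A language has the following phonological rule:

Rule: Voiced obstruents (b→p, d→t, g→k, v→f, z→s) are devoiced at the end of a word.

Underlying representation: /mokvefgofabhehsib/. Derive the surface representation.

mokvefgofabhehsip

/b/ is a voiced obstruent in word-final position, so it devoices to [p].
The other instances of /v/, /g/, /b/ do not occur in the required environment and remain unchanged.
Surface form: [mokvefgofabhehsip].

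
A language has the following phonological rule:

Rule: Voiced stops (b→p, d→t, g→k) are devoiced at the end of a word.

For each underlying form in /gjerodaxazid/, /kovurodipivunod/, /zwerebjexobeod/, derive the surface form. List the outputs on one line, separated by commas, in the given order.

/gjerodaxazid/: /d/ is a voiced stop in word-final position, so it devoices to [t]. → [gjerodaxazit].
/kovurodipivunod/: /d/ is a voiced stop in word-final position, so it devoices to [t]. → [kovurodipivunot].
/zwerebjexobeod/: /d/ is a voiced stop in word-final position, so it devoices to [t]. → [zwerebjexobeot].

gjerodaxazit, kovurodipivunot, zwerebjexobeot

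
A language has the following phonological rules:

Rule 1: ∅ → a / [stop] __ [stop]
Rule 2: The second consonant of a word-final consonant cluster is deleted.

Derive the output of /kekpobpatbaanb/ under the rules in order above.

Rule 1 (stop-cluster a-epenthesis): /k/ and /p/ form a stop–stop cluster, so [a] is inserted between them. /b/ and /p/ form a stop–stop cluster, so [a] is inserted between them. /t/ and /b/ form a stop–stop cluster, so [a] is inserted between them. /kekpobpatbaanb/ → kekapobapatabaanb.
Rule 2 (final cluster simplification): /b/ is the second consonant of a word-final cluster /nb/, so it deletes. /kekapobapatabaanb/ → kekapobapatabaan.

kekapobapatabaan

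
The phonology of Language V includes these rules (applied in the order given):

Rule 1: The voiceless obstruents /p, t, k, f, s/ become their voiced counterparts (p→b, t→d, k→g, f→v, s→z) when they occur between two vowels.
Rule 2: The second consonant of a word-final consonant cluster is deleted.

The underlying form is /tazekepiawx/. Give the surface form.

tazegebiaw

Rule 1 (intervocalic voicing): /k/ is a voiceless obstruent between vowels /e/ and /e/, so it voices to [g]. /p/ is a voiceless obstruent between vowels /e/ and /i/, so it voices to [b]. /tazekepiawx/ → tazegebiawx.
Rule 2 (final cluster simplification): /x/ is the second consonant of a word-final cluster /wx/, so it deletes. /tazegebiawx/ → tazegebiaw.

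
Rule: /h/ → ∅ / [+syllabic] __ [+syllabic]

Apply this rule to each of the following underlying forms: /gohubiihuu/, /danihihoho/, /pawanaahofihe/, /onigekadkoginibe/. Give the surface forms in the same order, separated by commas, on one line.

/gohubiihuu/: /h/ occurs between vowels /o/ and /u/, so it deletes. /h/ occurs between vowels /i/ and /u/, so it deletes. → [goubiiuu].
/danihihoho/: /h/ occurs between vowels /i/ and /i/, so it deletes. /h/ occurs between vowels /i/ and /o/, so it deletes. /h/ occurs between vowels /o/ and /o/, so it deletes. → [daniioo].
/pawanaahofihe/: /h/ occurs between vowels /a/ and /o/, so it deletes. /h/ occurs between vowels /i/ and /e/, so it deletes. → [pawanaaofie].
/onigekadkoginibe/: the rule's environment is not met; surfaces unchanged as [onigekadkoginibe].

goubiiuu, daniioo, pawanaaofie, onigekadkoginibe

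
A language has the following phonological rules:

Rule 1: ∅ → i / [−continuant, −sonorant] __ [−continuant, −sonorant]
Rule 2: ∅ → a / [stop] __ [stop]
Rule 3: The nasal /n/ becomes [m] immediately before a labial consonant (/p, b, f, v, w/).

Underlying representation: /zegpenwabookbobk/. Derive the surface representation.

Rule 1 (stop-cluster i-epenthesis): /g/ and /p/ form a stop–stop cluster, so [i] is inserted between them. /k/ and /b/ form a stop–stop cluster, so [i] is inserted between them. /b/ and /k/ form a stop–stop cluster, so [i] is inserted between them. /zegpenwabookbobk/ → zegipenwabookibobik.
Rule 2 (stop-cluster a-epenthesis): no segment meets the environment; /zegipenwabookibobik/ is unchanged.
Rule 3 (nasal place assimilation): /n/ precedes the labial consonant /w/, so it assimilates in place to [m]. /zegipenwabookibobik/ → zegipemwabookibobik.

zegipemwabookibobik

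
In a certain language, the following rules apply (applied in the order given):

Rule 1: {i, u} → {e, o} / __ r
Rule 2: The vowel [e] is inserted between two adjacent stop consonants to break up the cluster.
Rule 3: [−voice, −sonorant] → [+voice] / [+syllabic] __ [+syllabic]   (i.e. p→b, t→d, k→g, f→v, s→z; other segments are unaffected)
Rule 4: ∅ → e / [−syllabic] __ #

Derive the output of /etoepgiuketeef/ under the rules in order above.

Rule 1 (pre-rhotic lowering): no segment meets the environment; /etoepgiuketeef/ is unchanged.
Rule 2 (stop-cluster e-epenthesis): /p/ and /g/ form a stop–stop cluster, so [e] is inserted between them. /etoepgiuketeef/ → etoepegiuketeef.
Rule 3 (intervocalic voicing): /t/ is a voiceless obstruent between vowels /e/ and /o/, so it voices to [d]. /p/ is a voiceless obstruent between vowels /e/ and /e/, so it voices to [b]. /k/ is a voiceless obstruent between vowels /u/ and /e/, so it voices to [g]. /t/ is a voiceless obstruent between vowels /e/ and /e/, so it voices to [d]. /etoepegiuketeef/ → edoebegiugedeef.
Rule 4 (final e-epenthesis): the form ends in the consonant /f/, so [e] is inserted word-finally. /edoebegiugedeef/ → edoebegiugedeefe.

edoebegiugedeefe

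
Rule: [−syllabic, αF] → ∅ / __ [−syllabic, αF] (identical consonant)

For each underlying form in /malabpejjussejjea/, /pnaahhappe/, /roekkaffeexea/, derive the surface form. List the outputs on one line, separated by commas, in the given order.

malabpejusejea, pnaahape, roekafeexea

/malabpejjussejjea/: /jj/ is a geminate; the first /j/ deletes. /ss/ is a geminate; the first /s/ deletes. /jj/ is a geminate; the first /j/ deletes. → [malabpejusejea].
/pnaahhappe/: /hh/ is a geminate; the first /h/ deletes. /pp/ is a geminate; the first /p/ deletes. → [pnaahape].
/roekkaffeexea/: /kk/ is a geminate; the first /k/ deletes. /ff/ is a geminate; the first /f/ deletes. → [roekafeexea].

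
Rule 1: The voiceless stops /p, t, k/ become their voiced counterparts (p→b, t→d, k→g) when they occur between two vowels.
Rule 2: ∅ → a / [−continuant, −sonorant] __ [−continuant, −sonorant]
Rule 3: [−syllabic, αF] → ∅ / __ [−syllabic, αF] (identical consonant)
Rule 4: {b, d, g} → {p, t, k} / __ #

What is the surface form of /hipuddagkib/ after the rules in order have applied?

Rule 1 (intervocalic voicing): /p/ is a voiceless stop between vowels /i/ and /u/, so it voices to [b]. /hipuddagkib/ → hibuddagkib.
Rule 2 (stop-cluster a-epenthesis): /d/ and /d/ form a stop–stop cluster, so [a] is inserted between them. /g/ and /k/ form a stop–stop cluster, so [a] is inserted between them. /hibuddagkib/ → hibudadagakib.
Rule 3 (degemination): no segment meets the environment; /hibudadagakib/ is unchanged.
Rule 4 (final devoicing): /b/ is a voiced stop in word-final position, so it devoices to [p]. /hibudadagakib/ → hibudadagakip.

hibudadagakip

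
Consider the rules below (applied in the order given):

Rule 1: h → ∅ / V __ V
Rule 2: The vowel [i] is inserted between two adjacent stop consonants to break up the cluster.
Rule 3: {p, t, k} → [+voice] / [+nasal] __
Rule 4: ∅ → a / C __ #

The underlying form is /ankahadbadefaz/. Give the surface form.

Rule 1 (intervocalic h-deletion): /h/ occurs between vowels /a/ and /a/, so it deletes. /ankahadbadefaz/ → ankaadbadefaz.
Rule 2 (stop-cluster i-epenthesis): /d/ and /b/ form a stop–stop cluster, so [i] is inserted between them. /ankaadbadefaz/ → ankaadibadefaz.
Rule 3 (post-nasal voicing): /k/ is a voiceless stop immediately after the nasal /n/, so it voices to [g]. /ankaadibadefaz/ → angaadibadefaz.
Rule 4 (final a-epenthesis): the form ends in the consonant /z/, so [a] is inserted word-finally. /angaadibadefaz/ → angaadibadefaza.

angaadibadefaza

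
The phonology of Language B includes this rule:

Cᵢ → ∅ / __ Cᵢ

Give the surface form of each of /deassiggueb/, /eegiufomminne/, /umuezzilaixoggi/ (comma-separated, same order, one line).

deasigueb, eegiufomine, umuezilaixogi

/deassiggueb/: /ss/ is a geminate; the first /s/ deletes. /gg/ is a geminate; the first /g/ deletes. → [deasigueb].
/eegiufomminne/: /mm/ is a geminate; the first /m/ deletes. /nn/ is a geminate; the first /n/ deletes. → [eegiufomine].
/umuezzilaixoggi/: /zz/ is a geminate; the first /z/ deletes. /gg/ is a geminate; the first /g/ deletes. → [umuezilaixogi].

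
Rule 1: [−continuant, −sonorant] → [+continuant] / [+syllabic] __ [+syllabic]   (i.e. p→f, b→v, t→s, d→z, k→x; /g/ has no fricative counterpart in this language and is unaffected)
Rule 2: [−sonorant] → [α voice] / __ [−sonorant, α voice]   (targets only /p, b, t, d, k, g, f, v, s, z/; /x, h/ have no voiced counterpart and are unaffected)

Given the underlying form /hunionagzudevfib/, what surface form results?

Rule 1 (intervocalic spirantization): /d/ is a stop between vowels /u/ and /e/, so it spirantizes to the fricative [z]. /hunionagzudevfib/ → hunionagzuzevfib.
Rule 2 (regressive voicing assimilation): /v/ precedes the voiceless obstruent /f/, so it devoices to [f] by assimilation. /hunionagzuzevfib/ → hunionagzuzeffib.

hunionagzuzeffib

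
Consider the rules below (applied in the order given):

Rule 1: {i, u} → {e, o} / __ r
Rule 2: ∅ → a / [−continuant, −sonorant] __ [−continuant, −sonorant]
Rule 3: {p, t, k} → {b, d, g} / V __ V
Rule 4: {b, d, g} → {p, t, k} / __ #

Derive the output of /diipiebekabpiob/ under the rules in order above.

Rule 1 (pre-rhotic lowering): no segment meets the environment; /diipiebekabpiob/ is unchanged.
Rule 2 (stop-cluster a-epenthesis): /b/ and /p/ form a stop–stop cluster, so [a] is inserted between them. /diipiebekabpiob/ → diipiebekabapiob.
Rule 3 (intervocalic voicing): /p/ is a voiceless stop between vowels /i/ and /i/, so it voices to [b]. /k/ is a voiceless stop between vowels /e/ and /a/, so it voices to [g]. /p/ is a voiceless stop between vowels /a/ and /i/, so it voices to [b]. /diipiebekabapiob/ → diibiebegababiob.
Rule 4 (final devoicing): /b/ is a voiced stop in word-final position, so it devoices to [p]. /diibiebegababiob/ → diibiebegababiop.

diibiebegababiop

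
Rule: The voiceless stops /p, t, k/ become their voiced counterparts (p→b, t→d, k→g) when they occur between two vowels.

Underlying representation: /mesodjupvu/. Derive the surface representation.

No segment of /mesodjupvu/ meets the structural description of the rule, so the form surfaces unchanged.

mesodjupvu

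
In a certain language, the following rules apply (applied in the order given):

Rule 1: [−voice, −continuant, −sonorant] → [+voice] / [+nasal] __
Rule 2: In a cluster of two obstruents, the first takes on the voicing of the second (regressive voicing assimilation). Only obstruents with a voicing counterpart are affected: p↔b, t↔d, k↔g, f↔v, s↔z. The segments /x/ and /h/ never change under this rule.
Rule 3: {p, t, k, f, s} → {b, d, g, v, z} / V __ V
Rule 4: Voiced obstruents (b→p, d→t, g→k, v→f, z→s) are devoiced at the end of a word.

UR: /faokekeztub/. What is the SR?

Rule 1 (post-nasal voicing): no segment meets the environment; /faokekeztub/ is unchanged.
Rule 2 (regressive voicing assimilation): /z/ precedes the voiceless obstruent /t/, so it devoices to [s] by assimilation. /faokekeztub/ → faokekestub.
Rule 3 (intervocalic voicing): /k/ is a voiceless obstruent between vowels /o/ and /e/, so it voices to [g]. /k/ is a voiceless obstruent between vowels /e/ and /e/, so it voices to [g]. /faokekestub/ → faogegestub.
Rule 4 (final devoicing): /b/ is a voiced obstruent in word-final position, so it devoices to [p]. /faogegestub/ → faogegestup.

faogegestup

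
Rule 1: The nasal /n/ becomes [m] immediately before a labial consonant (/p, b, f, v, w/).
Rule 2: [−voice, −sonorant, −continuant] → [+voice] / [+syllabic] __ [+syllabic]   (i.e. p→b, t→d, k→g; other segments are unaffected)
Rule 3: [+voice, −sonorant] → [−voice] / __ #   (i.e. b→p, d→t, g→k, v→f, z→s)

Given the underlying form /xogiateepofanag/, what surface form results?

Rule 1 (nasal place assimilation): no segment meets the environment; /xogiateepofanag/ is unchanged.
Rule 2 (intervocalic voicing): /t/ is a voiceless stop between vowels /a/ and /e/, so it voices to [d]. /p/ is a voiceless stop between vowels /e/ and /o/, so it voices to [b]. /xogiateepofanag/ → xogiadeebofanag.
Rule 3 (final devoicing): /g/ is a voiced obstruent in word-final position, so it devoices to [k]. /xogiadeebofanag/ → xogiadeebofanak.

xogiadeebofanak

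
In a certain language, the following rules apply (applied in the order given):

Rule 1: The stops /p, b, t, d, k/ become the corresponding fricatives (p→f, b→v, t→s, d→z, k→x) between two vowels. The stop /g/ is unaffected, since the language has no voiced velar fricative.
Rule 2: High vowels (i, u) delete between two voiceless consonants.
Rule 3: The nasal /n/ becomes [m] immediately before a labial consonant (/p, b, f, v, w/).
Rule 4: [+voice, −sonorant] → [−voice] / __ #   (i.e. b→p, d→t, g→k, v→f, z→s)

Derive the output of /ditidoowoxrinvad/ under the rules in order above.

disizoowoxrimvat

Rule 1 (intervocalic spirantization): /t/ is a stop between vowels /i/ and /i/, so it spirantizes to the fricative [s]. /d/ is a stop between vowels /i/ and /o/, so it spirantizes to the fricative [z]. /ditidoowoxrinvad/ → disizoowoxrinvad.
Rule 2 (high vowel syncope): no segment meets the environment; /disizoowoxrinvad/ is unchanged.
Rule 3 (nasal place assimilation): /n/ precedes the labial consonant /v/, so it assimilates in place to [m]. /disizoowoxrinvad/ → disizoowoxrimvad.
Rule 4 (final devoicing): /d/ is a voiced obstruent in word-final position, so it devoices to [t]. /disizoowoxrimvad/ → disizoowoxrimvat.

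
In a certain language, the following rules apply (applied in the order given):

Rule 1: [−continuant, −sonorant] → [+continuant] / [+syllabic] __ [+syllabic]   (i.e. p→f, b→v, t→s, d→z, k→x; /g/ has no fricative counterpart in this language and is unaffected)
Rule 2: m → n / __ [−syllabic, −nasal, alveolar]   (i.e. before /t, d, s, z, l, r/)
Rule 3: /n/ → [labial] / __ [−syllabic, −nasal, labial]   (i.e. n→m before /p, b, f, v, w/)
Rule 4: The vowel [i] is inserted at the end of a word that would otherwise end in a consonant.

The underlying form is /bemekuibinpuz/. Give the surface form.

Rule 1 (intervocalic spirantization): /k/ is a stop between vowels /e/ and /u/, so it spirantizes to the fricative [x]. /b/ is a stop between vowels /i/ and /i/, so it spirantizes to the fricative [v]. /bemekuibinpuz/ → bemexuivinpuz.
Rule 2 (nasal place assimilation): no segment meets the environment; /bemexuivinpuz/ is unchanged.
Rule 3 (nasal place assimilation): /n/ precedes the labial consonant /p/, so it assimilates in place to [m]. /bemexuivinpuz/ → bemexuivimpuz.
Rule 4 (final i-epenthesis): the form ends in the consonant /z/, so [i] is inserted word-finally. /bemexuivimpuz/ → bemexuivimpuzi.

bemexuivimpuzi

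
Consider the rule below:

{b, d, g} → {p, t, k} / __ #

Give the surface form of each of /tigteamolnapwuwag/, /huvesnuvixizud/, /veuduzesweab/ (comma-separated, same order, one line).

tigteamolnapwuwak, huvesnuvixizut, veuduzesweap

/tigteamolnapwuwag/: /g/ is a voiced stop in word-final position, so it devoices to [k]. → [tigteamolnapwuwak].
/huvesnuvixizud/: /d/ is a voiced stop in word-final position, so it devoices to [t]. → [huvesnuvixizut].
/veuduzesweab/: /b/ is a voiced stop in word-final position, so it devoices to [p]. → [veuduzesweap].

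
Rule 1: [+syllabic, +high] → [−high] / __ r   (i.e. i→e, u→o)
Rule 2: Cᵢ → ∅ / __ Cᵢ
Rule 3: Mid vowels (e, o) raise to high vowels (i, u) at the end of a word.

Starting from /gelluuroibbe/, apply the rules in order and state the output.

geluoroibi

Rule 1 (pre-rhotic lowering): /u/ is a high vowel immediately before /r/, so it lowers to [o]. /gelluuroibbe/ → gelluoroibbe.
Rule 2 (degemination): /ll/ is a geminate; the first /l/ deletes. /bb/ is a geminate; the first /b/ deletes. /gelluoroibbe/ → geluoroibe.
Rule 3 (final vowel raising): /e/ is a mid vowel in word-final position, so it raises to [i]. /geluoroibe/ → geluoroibi.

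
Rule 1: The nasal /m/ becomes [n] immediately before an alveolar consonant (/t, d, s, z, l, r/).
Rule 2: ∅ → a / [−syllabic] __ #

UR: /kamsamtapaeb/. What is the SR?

Rule 1 (nasal place assimilation): /m/ precedes the alveolar consonant /s/, so it assimilates in place to [n]. /m/ precedes the alveolar consonant /t/, so it assimilates in place to [n]. /kamsamtapaeb/ → kansantapaeb.
Rule 2 (final a-epenthesis): the form ends in the consonant /b/, so [a] is inserted word-finally. /kansantapaeb/ → kansantapaeba.

kansantapaeba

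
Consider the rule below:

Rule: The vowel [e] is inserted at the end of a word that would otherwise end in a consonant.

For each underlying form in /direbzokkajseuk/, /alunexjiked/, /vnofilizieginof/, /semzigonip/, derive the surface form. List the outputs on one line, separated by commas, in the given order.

/direbzokkajseuk/: the form ends in the consonant /k/, so [e] is inserted word-finally. → [direbzokkajseuke].
/alunexjiked/: the form ends in the consonant /d/, so [e] is inserted word-finally. → [alunexjikede].
/vnofilizieginof/: the form ends in the consonant /f/, so [e] is inserted word-finally. → [vnofilizieginofe].
/semzigonip/: the form ends in the consonant /p/, so [e] is inserted word-finally. → [semzigonipe].

direbzokkajseuke, alunexjikede, vnofilizieginofe, semzigonipe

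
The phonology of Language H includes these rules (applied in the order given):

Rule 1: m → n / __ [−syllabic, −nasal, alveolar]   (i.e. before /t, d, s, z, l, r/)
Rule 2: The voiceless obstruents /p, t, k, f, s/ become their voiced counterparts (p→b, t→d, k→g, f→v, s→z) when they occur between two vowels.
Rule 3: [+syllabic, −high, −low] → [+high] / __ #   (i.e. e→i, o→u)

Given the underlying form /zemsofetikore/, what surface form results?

Rule 1 (nasal place assimilation): /m/ precedes the alveolar consonant /s/, so it assimilates in place to [n]. /zemsofetikore/ → zensofetikore.
Rule 2 (intervocalic voicing): /f/ is a voiceless obstruent between vowels /o/ and /e/, so it voices to [v]. /t/ is a voiceless obstruent between vowels /e/ and /i/, so it voices to [d]. /k/ is a voiceless obstruent between vowels /i/ and /o/, so it voices to [g]. /zensofetikore/ → zensovedigore.
Rule 3 (final vowel raising): /e/ is a mid vowel in word-final position, so it raises to [i]. /zensovedigore/ → zensovedigori.

zensovedigori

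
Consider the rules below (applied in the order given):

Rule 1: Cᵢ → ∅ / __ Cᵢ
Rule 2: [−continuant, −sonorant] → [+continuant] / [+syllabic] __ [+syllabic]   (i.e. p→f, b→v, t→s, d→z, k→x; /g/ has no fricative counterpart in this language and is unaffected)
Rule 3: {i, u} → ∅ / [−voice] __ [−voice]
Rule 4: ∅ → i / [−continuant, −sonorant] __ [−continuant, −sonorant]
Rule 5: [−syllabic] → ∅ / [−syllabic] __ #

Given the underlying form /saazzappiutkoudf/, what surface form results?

saazafiutikoud

Rule 1 (degemination): /zz/ is a geminate; the first /z/ deletes. /pp/ is a geminate; the first /p/ deletes. /saazzappiutkoudf/ → saazapiutkoudf.
Rule 2 (intervocalic spirantization): /p/ is a stop between vowels /a/ and /i/, so it spirantizes to the fricative [f]. /saazapiutkoudf/ → saazafiutkoudf.
Rule 3 (high vowel syncope): no segment meets the environment; /saazafiutkoudf/ is unchanged.
Rule 4 (stop-cluster i-epenthesis): /t/ and /k/ form a stop–stop cluster, so [i] is inserted between them. /saazafiutkoudf/ → saazafiutikoudf.
Rule 5 (final cluster simplification): /f/ is the second consonant of a word-final cluster /df/, so it deletes. /saazafiutikoudf/ → saazafiutikoud.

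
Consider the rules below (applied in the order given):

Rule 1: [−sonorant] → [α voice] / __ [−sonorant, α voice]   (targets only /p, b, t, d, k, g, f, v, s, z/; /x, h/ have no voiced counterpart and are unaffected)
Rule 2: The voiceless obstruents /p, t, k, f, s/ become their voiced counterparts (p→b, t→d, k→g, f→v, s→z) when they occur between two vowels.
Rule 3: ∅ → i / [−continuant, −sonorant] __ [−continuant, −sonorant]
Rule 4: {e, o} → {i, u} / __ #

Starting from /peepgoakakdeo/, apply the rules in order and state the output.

Rule 1 (regressive voicing assimilation): /p/ precedes the voiced obstruent /g/, so it voices to [b] by assimilation. /k/ precedes the voiced obstruent /d/, so it voices to [g] by assimilation. /peepgoakakdeo/ → peebgoakagdeo.
Rule 2 (intervocalic voicing): /k/ is a voiceless obstruent between vowels /a/ and /a/, so it voices to [g]. /peebgoakagdeo/ → peebgoagagdeo.
Rule 3 (stop-cluster i-epenthesis): /b/ and /g/ form a stop–stop cluster, so [i] is inserted between them. /g/ and /d/ form a stop–stop cluster, so [i] is inserted between them. /peebgoagagdeo/ → peebigoagagideo.
Rule 4 (final vowel raising): /o/ is a mid vowel in word-final position, so it raises to [u]. /peebigoagagideo/ → peebigoagagideu.

peebigoagagideu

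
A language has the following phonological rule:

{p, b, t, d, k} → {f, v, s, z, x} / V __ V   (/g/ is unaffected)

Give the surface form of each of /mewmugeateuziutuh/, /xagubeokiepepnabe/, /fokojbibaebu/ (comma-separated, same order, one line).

/mewmugeateuziutuh/: /t/ is a stop between vowels /a/ and /e/, so it spirantizes to the fricative [s]. /t/ is a stop between vowels /u/ and /u/, so it spirantizes to the fricative [s]. → [mewmugeaseuziusuh].
/xagubeokiepepnabe/: /b/ is a stop between vowels /u/ and /e/, so it spirantizes to the fricative [v]. /k/ is a stop between vowels /o/ and /i/, so it spirantizes to the fricative [x]. /p/ is a stop between vowels /e/ and /e/, so it spirantizes to the fricative [f]. /b/ is a stop between vowels /a/ and /e/, so it spirantizes to the fricative [v]. → [xaguveoxiefepnave].
/fokojbibaebu/: /k/ is a stop between vowels /o/ and /o/, so it spirantizes to the fricative [x]. /b/ is a stop between vowels /i/ and /a/, so it spirantizes to the fricative [v]. /b/ is a stop between vowels /e/ and /u/, so it spirantizes to the fricative [v]. → [foxojbivaevu].

mewmugeaseuziusuh, xaguveoxiefepnave, foxojbivaevu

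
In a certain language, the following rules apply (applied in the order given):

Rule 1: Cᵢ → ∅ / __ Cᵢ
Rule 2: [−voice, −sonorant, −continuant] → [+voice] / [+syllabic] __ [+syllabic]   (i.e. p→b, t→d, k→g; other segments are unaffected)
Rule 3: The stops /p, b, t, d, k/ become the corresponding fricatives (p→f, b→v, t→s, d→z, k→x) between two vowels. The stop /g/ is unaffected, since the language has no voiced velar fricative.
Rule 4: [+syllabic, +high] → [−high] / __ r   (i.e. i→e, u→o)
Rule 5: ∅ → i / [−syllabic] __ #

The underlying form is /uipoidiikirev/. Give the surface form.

uivoiziigerevi

Rule 1 (degemination): no segment meets the environment; /uipoidiikirev/ is unchanged.
Rule 2 (intervocalic voicing): /p/ is a voiceless stop between vowels /i/ and /o/, so it voices to [b]. /k/ is a voiceless stop between vowels /i/ and /i/, so it voices to [g]. /uipoidiikirev/ → uiboidiigirev.
Rule 3 (intervocalic spirantization): /b/ is a stop between vowels /i/ and /o/, so it spirantizes to the fricative [v]. /d/ is a stop between vowels /i/ and /i/, so it spirantizes to the fricative [z]. /uiboidiigirev/ → uivoiziigirev.
Rule 4 (pre-rhotic lowering): /i/ is a high vowel immediately before /r/, so it lowers to [e]. /uivoiziigirev/ → uivoiziigerev.
Rule 5 (final i-epenthesis): the form ends in the consonant /v/, so [i] is inserted word-finally. /uivoiziigerev/ → uivoiziigerevi.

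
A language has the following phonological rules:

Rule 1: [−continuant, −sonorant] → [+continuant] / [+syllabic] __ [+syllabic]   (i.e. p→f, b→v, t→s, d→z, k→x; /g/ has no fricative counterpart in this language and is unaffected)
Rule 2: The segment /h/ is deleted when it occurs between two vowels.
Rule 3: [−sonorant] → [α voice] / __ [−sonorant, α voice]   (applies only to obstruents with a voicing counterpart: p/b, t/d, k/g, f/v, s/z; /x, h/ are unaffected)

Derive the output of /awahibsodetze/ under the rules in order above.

awaipsozedze

Rule 1 (intervocalic spirantization): /d/ is a stop between vowels /o/ and /e/, so it spirantizes to the fricative [z]. /awahibsodetze/ → awahibsozetze.
Rule 2 (intervocalic h-deletion): /h/ occurs between vowels /a/ and /i/, so it deletes. /awahibsozetze/ → awaibsozetze.
Rule 3 (regressive voicing assimilation): /b/ precedes the voiceless obstruent /s/, so it devoices to [p] by assimilation. /t/ precedes the voiced obstruent /z/, so it voices to [d] by assimilation. /awaibsozetze/ → awaipsozedze.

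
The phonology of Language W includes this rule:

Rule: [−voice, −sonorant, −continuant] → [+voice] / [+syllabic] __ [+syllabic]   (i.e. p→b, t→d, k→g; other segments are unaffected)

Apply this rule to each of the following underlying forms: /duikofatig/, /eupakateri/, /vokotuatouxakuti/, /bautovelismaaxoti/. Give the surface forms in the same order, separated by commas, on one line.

/duikofatig/: /k/ is a voiceless stop between vowels /i/ and /o/, so it voices to [g]. /t/ is a voiceless stop between vowels /a/ and /i/, so it voices to [d]. → [duigofadig].
/eupakateri/: /p/ is a voiceless stop between vowels /u/ and /a/, so it voices to [b]. /k/ is a voiceless stop between vowels /a/ and /a/, so it voices to [g]. /t/ is a voiceless stop between vowels /a/ and /e/, so it voices to [d]. → [eubagaderi].
/vokotuatouxakuti/: /k/ is a voiceless stop between vowels /o/ and /o/, so it voices to [g]. /t/ is a voiceless stop between vowels /o/ and /u/, so it voices to [d]. /t/ is a voiceless stop between vowels /a/ and /o/, so it voices to [d]. /k/ is a voiceless stop between vowels /a/ and /u/, so it voices to [g]. /t/ is a voiceless stop between vowels /u/ and /i/, so it voices to [d]. → [vogoduadouxagudi].
/bautovelismaaxoti/: /t/ is a voiceless stop between vowels /u/ and /o/, so it voices to [d]. /t/ is a voiceless stop between vowels /o/ and /i/, so it voices to [d]. → [baudovelismaaxodi].

duigofadig, eubagaderi, vogoduadouxagudi, baudovelismaaxodi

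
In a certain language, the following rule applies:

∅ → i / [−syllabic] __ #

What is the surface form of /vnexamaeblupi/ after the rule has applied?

No segment of /vnexamaeblupi/ meets the structural description of the rule, so the form surfaces unchanged.

vnexamaeblupi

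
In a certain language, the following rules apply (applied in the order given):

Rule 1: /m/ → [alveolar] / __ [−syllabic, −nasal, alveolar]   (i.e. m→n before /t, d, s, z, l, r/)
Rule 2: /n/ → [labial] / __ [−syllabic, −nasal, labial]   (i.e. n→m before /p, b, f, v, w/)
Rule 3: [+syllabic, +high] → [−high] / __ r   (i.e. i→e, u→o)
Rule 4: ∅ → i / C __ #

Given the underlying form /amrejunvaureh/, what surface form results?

anrejumvaorehi

Rule 1 (nasal place assimilation): /m/ precedes the alveolar consonant /r/, so it assimilates in place to [n]. /amrejunvaureh/ → anrejunvaureh.
Rule 2 (nasal place assimilation): /n/ precedes the labial consonant /v/, so it assimilates in place to [m]. /anrejunvaureh/ → anrejumvaureh.
Rule 3 (pre-rhotic lowering): /u/ is a high vowel immediately before /r/, so it lowers to [o]. /anrejumvaureh/ → anrejumvaoreh.
Rule 4 (final i-epenthesis): the form ends in the consonant /h/, so [i] is inserted word-finally. /anrejumvaoreh/ → anrejumvaorehi.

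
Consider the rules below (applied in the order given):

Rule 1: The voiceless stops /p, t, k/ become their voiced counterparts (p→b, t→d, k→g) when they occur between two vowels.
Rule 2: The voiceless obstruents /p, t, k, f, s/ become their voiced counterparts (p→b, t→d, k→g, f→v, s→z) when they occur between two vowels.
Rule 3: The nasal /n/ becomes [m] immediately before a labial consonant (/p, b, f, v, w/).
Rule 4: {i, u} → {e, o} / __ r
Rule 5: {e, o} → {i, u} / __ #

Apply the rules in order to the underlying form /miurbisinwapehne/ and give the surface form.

Rule 1 (intervocalic voicing): /p/ is a voiceless stop between vowels /a/ and /e/, so it voices to [b]. /miurbisinwapehne/ → miurbisinwabehne.
Rule 2 (intervocalic voicing): /s/ is a voiceless obstruent between vowels /i/ and /i/, so it voices to [z]. /miurbisinwabehne/ → miurbizinwabehne.
Rule 3 (nasal place assimilation): /n/ precedes the labial consonant /w/, so it assimilates in place to [m]. /miurbizinwabehne/ → miurbizimwabehne.
Rule 4 (pre-rhotic lowering): /u/ is a high vowel immediately before /r/, so it lowers to [o]. /miurbizimwabehne/ → miorbizimwabehne.
Rule 5 (final vowel raising): /e/ is a mid vowel in word-final position, so it raises to [i]. /miorbizimwabehne/ → miorbizimwabehni.

miorbizimwabehni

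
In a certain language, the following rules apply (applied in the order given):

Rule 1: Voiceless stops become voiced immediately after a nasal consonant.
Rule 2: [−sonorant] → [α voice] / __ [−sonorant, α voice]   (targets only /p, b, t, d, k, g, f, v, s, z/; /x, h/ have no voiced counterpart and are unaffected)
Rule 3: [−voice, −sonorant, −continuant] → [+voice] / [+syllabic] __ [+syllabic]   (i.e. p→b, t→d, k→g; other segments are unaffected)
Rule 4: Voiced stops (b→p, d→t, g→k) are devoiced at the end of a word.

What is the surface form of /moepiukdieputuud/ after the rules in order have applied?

Rule 1 (post-nasal voicing): no segment meets the environment; /moepiukdieputuud/ is unchanged.
Rule 2 (regressive voicing assimilation): /k/ precedes the voiced obstruent /d/, so it voices to [g] by assimilation. /moepiukdieputuud/ → moepiugdieputuud.
Rule 3 (intervocalic voicing): /p/ is a voiceless stop between vowels /e/ and /i/, so it voices to [b]. /p/ is a voiceless stop between vowels /e/ and /u/, so it voices to [b]. /t/ is a voiceless stop between vowels /u/ and /u/, so it voices to [d]. /moepiugdieputuud/ → moebiugdiebuduud.
Rule 4 (final devoicing): /d/ is a voiced stop in word-final position, so it devoices to [t]. /moebiugdiebuduud/ → moebiugdiebuduut.

moebiugdiebuduut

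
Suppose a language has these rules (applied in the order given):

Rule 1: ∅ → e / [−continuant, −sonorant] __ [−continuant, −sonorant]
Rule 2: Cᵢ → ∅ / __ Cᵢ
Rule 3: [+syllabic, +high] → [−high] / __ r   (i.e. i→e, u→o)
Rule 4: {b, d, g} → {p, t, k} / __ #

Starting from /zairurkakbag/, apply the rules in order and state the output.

zaerorkakebak

Rule 1 (stop-cluster e-epenthesis): /k/ and /b/ form a stop–stop cluster, so [e] is inserted between them. /zairurkakbag/ → zairurkakebag.
Rule 2 (degemination): no segment meets the environment; /zairurkakebag/ is unchanged.
Rule 3 (pre-rhotic lowering): /i/ is a high vowel immediately before /r/, so it lowers to [e]. /u/ is a high vowel immediately before /r/, so it lowers to [o]. /zairurkakebag/ → zaerorkakebag.
Rule 4 (final devoicing): /g/ is a voiced stop in word-final position, so it devoices to [k]. /zaerorkakebag/ → zaerorkakebak.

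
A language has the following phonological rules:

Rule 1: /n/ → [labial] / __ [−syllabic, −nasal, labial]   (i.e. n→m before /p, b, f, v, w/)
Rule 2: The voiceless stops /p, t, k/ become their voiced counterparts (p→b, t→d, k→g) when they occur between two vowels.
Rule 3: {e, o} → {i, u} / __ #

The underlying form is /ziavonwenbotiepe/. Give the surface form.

Rule 1 (nasal place assimilation): /n/ precedes the labial consonant /w/, so it assimilates in place to [m]. /n/ precedes the labial consonant /b/, so it assimilates in place to [m]. /ziavonwenbotiepe/ → ziavomwembotiepe.
Rule 2 (intervocalic voicing): /t/ is a voiceless stop between vowels /o/ and /i/, so it voices to [d]. /p/ is a voiceless stop between vowels /e/ and /e/, so it voices to [b]. /ziavomwembotiepe/ → ziavomwembodiebe.
Rule 3 (final vowel raising): /e/ is a mid vowel in word-final position, so it raises to [i]. /ziavomwembodiebe/ → ziavomwembodiebi.

ziavomwembodiebi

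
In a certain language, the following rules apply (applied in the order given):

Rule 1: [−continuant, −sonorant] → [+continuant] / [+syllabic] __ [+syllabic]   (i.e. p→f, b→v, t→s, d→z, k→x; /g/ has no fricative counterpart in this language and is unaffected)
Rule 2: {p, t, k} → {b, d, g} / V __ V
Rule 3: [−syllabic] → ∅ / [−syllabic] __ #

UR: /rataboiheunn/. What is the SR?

Rule 1 (intervocalic spirantization): /t/ is a stop between vowels /a/ and /a/, so it spirantizes to the fricative [s]. /b/ is a stop between vowels /a/ and /o/, so it spirantizes to the fricative [v]. /rataboiheunn/ → rasavoiheunn.
Rule 2 (intervocalic voicing): no segment meets the environment; /rasavoiheunn/ is unchanged.
Rule 3 (final cluster simplification): /n/ is the second consonant of a word-final cluster /nn/, so it deletes. /rasavoiheunn/ → rasavoiheun.

rasavoiheun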